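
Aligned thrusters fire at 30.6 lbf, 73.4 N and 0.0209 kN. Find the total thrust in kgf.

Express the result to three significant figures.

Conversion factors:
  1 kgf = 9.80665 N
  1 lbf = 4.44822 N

23.5 kgf

30.6 lbf × 4.44822 → 136.116 N
73.4 N (already N)
0.0209 kN × 1000 → 20.9 N
Total: 136.116 + 73.4 + 20.9 = 230.416 N
In kgf: 230.416 / 9.80665 = 23.4959 kgf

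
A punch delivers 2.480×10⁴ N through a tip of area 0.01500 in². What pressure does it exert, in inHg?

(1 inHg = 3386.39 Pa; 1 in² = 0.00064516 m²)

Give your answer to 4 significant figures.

7.568×10⁵ inHg

0.01500 in² × 0.00064516 → 9.6774×10⁻⁶ m²
P = F / A = 24800 N / 9.6774×10⁻⁶ m² = 2.56267×10⁹ Pa
2.56267×10⁹ Pa ÷ (3386.39 Pa/inHg) = 756756 inHg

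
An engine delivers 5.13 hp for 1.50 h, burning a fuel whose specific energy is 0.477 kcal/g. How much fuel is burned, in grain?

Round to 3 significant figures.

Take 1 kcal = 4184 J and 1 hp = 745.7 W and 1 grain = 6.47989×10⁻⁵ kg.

5.13 hp → 3825.44 W
1.50 h → 5400 s
E = P × t = 3825.44 × 5400 = 2.06574×10⁷ J
0.477 kcal/g → 1.99577×10⁶ J/kg
m = E / e_s = 2.06574×10⁷ / 1.99577×10⁶ = 10.3506 kg
In grain: 10.3506 / 6.47989×10⁻⁵ = 159734 grain

1.60×10⁵ grain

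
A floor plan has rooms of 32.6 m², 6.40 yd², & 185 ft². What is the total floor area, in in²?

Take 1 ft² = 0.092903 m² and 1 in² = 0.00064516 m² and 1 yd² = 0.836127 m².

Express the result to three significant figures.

32.6 m² (already m²)
6.40 yd² × 0.836127 = 5.35121 m²
185 ft² × 0.092903 = 17.1871 m²
Total: 32.6 + 5.35121 + 17.1871 = 55.1383 m²
In in²: 55.1383 / 0.00064516 = 85464.5 in²

8.55×10⁴ in²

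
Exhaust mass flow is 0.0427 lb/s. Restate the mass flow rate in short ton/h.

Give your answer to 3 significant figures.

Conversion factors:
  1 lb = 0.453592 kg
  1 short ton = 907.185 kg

0.0427 lb/s × 0.453592 kg/lb = 0.0193684 kg/s
0.0193684 kg/s ÷ 907.185 kg/short ton × 3600 s/h = 0.07686 short ton/h

0.0769 short ton/h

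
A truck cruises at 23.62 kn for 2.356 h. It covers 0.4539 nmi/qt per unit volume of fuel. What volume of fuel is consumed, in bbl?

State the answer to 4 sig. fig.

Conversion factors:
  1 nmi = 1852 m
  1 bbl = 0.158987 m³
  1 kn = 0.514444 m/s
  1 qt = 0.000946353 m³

23.62 kn → 12.1512 m/s
2.356 h → 8481.6 s
d = v × t = 12.1512 × 8481.6 = 103062 m
0.4539 nmi/qt → 888276 m/m³
V = d / (distance per unit fuel) = 103062 / 888276 = 0.116025 m³
In bbl: 0.116025 / 0.158987 = 0.729777 bbl

0.7298 bbl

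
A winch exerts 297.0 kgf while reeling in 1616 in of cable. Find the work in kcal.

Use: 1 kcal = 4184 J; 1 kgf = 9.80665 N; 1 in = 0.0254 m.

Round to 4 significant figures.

297.0 kgf × 9.80665 = 2912.58 N
1616 in × 0.0254 = 41.0464 m
W = F × d = 2912.58 N × 41.0464 m = 119551 J
119551 J ÷ (4184 J/kcal) = 28.5734 kcal

28.57 kcal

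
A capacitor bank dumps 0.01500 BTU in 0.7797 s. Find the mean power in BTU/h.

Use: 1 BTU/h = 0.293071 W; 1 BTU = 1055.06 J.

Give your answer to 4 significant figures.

69.26 BTU/h

0.01500 BTU × 1055.06 → 15.8259 J
P = E / t = 15.8259 J / 0.7797 s = 20.2974 W
20.2974 W ÷ (0.293071 W/BTU/h) = 69.2576 BTU/h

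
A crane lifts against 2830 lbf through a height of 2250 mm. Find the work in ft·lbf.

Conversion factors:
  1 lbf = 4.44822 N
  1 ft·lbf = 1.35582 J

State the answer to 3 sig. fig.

2830 lbf × 4.44822 = 12588.5 N
2250 mm × 0.001 = 2.25 m
W = F × d = 12588.5 N × 2.25 m = 28324.1 J
28324.1 J ÷ (1.35582 J/ft·lbf) = 20890.8 ft·lbf

2.09×10⁴ ft·lbf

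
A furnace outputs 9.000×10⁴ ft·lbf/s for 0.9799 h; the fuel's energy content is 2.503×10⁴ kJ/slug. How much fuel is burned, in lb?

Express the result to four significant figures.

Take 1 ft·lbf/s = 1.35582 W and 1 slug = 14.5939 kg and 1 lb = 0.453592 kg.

553.3 lb

9.000×10⁴ ft·lbf/s → 122024 W
0.9799 h → 3527.64 s
E = P × t = 122024 × 3527.64 = 4.30457×10⁸ J
2.503×10⁴ kJ/slug → 1.7151×10⁶ J/kg
m = E / e_s = 4.30457×10⁸ / 1.7151×10⁶ = 250.981 kg
In lb: 250.981 / 0.453592 = 553.319 lb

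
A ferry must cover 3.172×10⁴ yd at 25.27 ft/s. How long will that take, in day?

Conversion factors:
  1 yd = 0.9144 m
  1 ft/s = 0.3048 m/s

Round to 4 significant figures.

3.172×10⁴ yd × 0.9144 → 29004.8 m
25.27 ft/s × 0.3048 → 7.7023 m/s
t = d / v = 29004.8 m / 7.7023 m/s = 3765.73 s
3765.73 s ÷ (86400 s/day) = 0.0435848 day

0.04358 day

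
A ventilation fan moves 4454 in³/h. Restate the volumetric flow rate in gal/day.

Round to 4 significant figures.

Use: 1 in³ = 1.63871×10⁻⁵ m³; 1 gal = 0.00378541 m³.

462.8 gal/day

4454 in³/h × 1.63871×10⁻⁵ m³/in³ ÷ 3600 s/h = 2.02745×10⁻⁵ m³/s
2.02745×10⁻⁵ m³/s ÷ 0.00378541 m³/gal × 86400 s/day = 462.755 gal/day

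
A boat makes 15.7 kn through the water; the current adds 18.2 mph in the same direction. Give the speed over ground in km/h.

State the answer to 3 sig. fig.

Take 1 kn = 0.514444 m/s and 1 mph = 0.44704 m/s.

15.7 kn × 0.514444 → 8.07677 m/s
18.2 mph × 0.44704 → 8.13613 m/s
Sum: 8.07677 + 8.13613 = 16.2129 m/s
In km/h: 16.2129 / (1/3.6) = 58.3664 km/h

58.4 km/h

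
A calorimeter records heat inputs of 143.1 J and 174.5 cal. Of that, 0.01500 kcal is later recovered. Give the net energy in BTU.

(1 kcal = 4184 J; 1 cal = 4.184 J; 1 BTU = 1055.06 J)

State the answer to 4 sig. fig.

0.7682 BTU

143.1 J (already J)
174.5 cal × 4.184 → 730.108 J
0.01500 kcal × 4184 → 62.76 J
Sum: 143.1 + 730.108 − 62.76 = 810.448 J
In BTU: 810.448 / 1055.06 = 0.768153 BTU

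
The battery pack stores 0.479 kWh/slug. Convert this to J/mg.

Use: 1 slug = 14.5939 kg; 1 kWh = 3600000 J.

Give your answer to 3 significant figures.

0.118 J/mg

0.479 kWh/slug × 3600000 J/kWh ÷ 14.5939 kg/slug = 118159 J/kg
118159 J/kg × 10⁻⁶ kg/mg = 0.118159 J/mg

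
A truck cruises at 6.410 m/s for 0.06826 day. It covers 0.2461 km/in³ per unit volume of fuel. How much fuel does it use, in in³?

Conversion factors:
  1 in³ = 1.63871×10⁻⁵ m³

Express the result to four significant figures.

153.6 in³

0.06826 day → 5897.66 s
d = v × t = 6.41 × 5897.66 = 37804 m
0.2461 km/in³ → 1.50179×10⁷ m/m³
V = d / (distance per unit fuel) = 37804 / 1.50179×10⁷ = 0.00251726 m³
In in³: 0.00251726 / 1.63871×10⁻⁵ = 153.612 in³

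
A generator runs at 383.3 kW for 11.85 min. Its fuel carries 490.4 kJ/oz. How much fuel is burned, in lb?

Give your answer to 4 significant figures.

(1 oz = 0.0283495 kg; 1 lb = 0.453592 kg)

383.3 kW → 383300 W
11.85 min → 711 s
E = P × t = 383300 × 711 = 2.72526×10⁸ J
490.4 kJ/oz → 1.72984×10⁷ J/kg
m = E / e_s = 2.72526×10⁸ / 1.72984×10⁷ = 15.7544 kg
In lb: 15.7544 / 0.453592 = 34.7325 lb

34.73 lb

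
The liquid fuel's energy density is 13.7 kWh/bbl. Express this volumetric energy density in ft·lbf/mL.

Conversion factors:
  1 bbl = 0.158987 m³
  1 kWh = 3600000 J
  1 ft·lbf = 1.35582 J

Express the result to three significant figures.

13.7 kWh/bbl × 3600000 J/kWh ÷ 0.158987 m³/bbl = 3.10214×10⁸ J/m³
3.10214×10⁸ J/m³ ÷ 1.35582 J/ft·lbf × 10⁻⁶ m³/mL = 228.802 ft·lbf/mL

229 ft·lbf/mL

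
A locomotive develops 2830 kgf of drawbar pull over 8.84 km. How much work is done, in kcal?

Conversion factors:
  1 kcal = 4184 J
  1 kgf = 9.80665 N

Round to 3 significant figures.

5.86×10⁴ kcal

2830 kgf × 9.80665 → 27752.8 N
8.84 km × 1000 → 8840 m
W = F × d = 27752.8 N × 8840 m = 2.45335×10⁸ J
2.45335×10⁸ J ÷ (4184 J/kcal) = 58636.5 kcal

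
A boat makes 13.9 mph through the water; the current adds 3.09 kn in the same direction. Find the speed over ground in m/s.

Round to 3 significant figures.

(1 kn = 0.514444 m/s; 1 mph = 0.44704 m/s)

13.9 mph × 0.44704 = 6.21386 m/s
3.09 kn × 0.514444 = 1.58963 m/s
Sum: 6.21386 + 1.58963 = 7.80349 m/s

7.80 m/s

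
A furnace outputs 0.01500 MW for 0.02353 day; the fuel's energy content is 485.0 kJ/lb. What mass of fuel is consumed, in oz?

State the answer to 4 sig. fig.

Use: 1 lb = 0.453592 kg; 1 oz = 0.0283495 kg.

0.01500 MW → 15000 W
0.02353 day → 2032.99 s
E = P × t = 15000 × 2032.99 = 3.04948×10⁷ J
485.0 kJ/lb → 1.06924×10⁶ J/kg
m = E / e_s = 3.04948×10⁷ / 1.06924×10⁶ = 28.5201 kg
In oz: 28.5201 / 0.0283495 = 1006.02 oz

1006 oz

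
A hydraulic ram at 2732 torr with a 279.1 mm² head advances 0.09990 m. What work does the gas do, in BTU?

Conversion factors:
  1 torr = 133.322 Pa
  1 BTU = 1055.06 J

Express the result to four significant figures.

2732 torr → 364236 Pa
279.1 mm² → 2.791×10⁻⁴ m²
F = P × A = 364236 × 2.791×10⁻⁴ = 101.658 N
W = F × d = 101.658 × 0.0999 = 10.1556 J
In BTU: 10.1556 / 1055.06 = 0.00962561 BTU

0.009626 BTU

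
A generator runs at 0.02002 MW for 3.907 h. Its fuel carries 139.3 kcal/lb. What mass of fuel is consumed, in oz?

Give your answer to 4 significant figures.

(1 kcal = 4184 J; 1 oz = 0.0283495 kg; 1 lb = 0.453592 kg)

0.02002 MW → 20020 W
3.907 h → 14065.2 s
E = P × t = 20020 × 14065.2 = 2.81585×10⁸ J
139.3 kcal/lb → 1.28492×10⁶ J/kg
m = E / e_s = 2.81585×10⁸ / 1.28492×10⁶ = 219.146 kg
In oz: 219.146 / 0.0283495 = 7730.15 oz

7730 oz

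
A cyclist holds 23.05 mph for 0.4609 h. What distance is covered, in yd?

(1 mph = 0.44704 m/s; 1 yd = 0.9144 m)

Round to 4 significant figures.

1.870×10⁴ yd

23.05 mph × 0.44704 = 10.3043 m/s
0.4609 h × 3600 = 1659.24 s
d = v × t = 10.3043 m/s × 1659.24 s = 17097.3 m
17097.3 m ÷ (0.9144 m/yd) = 18697.8 yd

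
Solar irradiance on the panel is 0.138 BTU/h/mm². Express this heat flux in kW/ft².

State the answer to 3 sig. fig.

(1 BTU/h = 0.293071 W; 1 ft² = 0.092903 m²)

3.76 kW/ft²

0.138 BTU/h/mm² × 0.293071 W/BTU/h ÷ 10⁻⁶ m²/mm² = 40443.8 W/m²
40443.8 W/m² ÷ 1000 W/kW × 0.092903 m²/ft² = 3.75735 kW/ft²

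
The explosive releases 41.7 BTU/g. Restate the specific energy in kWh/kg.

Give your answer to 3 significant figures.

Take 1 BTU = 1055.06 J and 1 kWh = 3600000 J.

41.7 BTU/g × 1055.06 J/BTU ÷ 0.001 kg/g = 4.3996×10⁷ J/kg
4.3996×10⁷ J/kg ÷ 3600000 J/kWh = 12.2211 kWh/kg

12.2 kWh/kg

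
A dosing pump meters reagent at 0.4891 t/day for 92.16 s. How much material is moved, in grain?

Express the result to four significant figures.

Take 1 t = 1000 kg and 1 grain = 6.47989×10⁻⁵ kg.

8051 grain

0.4891 t/day → 0.00566088 kg/s
m = ṁ × t = 0.00566088 × 92.16 = 0.521707 kg
In grain: 0.521707 / 6.47989×10⁻⁵ = 8051.17 grain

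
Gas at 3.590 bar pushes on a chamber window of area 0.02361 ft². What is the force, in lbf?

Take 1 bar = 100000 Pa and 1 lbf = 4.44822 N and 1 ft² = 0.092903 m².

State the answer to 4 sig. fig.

3.590 bar × 100000 = 359000 Pa
0.02361 ft² × 0.092903 = 0.00219344 m²
F = P × A = 359000 Pa × 0.00219344 m² = 787.445 N
787.445 N ÷ (4.44822 N/lbf) = 177.025 lbf

177.0 lbf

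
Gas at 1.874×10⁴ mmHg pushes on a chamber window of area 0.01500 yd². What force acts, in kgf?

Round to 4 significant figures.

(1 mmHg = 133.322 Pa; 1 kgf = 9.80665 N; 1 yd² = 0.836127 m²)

1.874×10⁴ mmHg × 133.322 = 2.49845×10⁶ Pa
0.01500 yd² × 0.836127 = 0.0125419 m²
F = P × A = 2.49845×10⁶ Pa × 0.0125419 m² = 31335.3 N
31335.3 N ÷ (9.80665 N/kgf) = 3195.31 kgf

3195 kgf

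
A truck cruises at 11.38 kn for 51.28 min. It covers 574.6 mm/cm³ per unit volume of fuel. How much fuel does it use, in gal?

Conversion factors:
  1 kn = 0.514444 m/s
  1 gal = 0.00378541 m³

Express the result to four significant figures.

11.38 kn → 5.85437 m/s
51.28 min → 3076.8 s
d = v × t = 5.85437 × 3076.8 = 18012.7 m
574.6 mm/cm³ → 574600 m/m³
V = d / (distance per unit fuel) = 18012.7 / 574600 = 0.0313482 m³
In gal: 0.0313482 / 0.00378541 = 8.28132 gal

8.281 gal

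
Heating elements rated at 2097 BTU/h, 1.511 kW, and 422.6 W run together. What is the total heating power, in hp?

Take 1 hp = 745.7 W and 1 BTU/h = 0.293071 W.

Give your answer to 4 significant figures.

3.417 hp

2097 BTU/h × 0.293071 = 614.57 W
1.511 kW × 1000 = 1511 W
422.6 W (already W)
Sum: 614.57 + 1511 + 422.6 = 2548.17 W
In hp: 2548.17 / 745.7 = 3.41715 hp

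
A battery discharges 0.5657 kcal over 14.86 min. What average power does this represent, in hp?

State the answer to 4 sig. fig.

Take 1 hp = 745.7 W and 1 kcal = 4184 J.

0.003560 hp

0.5657 kcal × 4184 = 2366.89 J
14.86 min × 60 = 891.6 s
P = E / t = 2366.89 J / 891.6 s = 2.65465 W
2.65465 W ÷ (745.7 W/hp) = 0.00355994 hp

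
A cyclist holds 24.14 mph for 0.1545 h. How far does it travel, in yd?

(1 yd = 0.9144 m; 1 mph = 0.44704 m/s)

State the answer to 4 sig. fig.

6564 yd

24.14 mph × 0.44704 = 10.7915 m/s
0.1545 h × 3600 = 556.2 s
d = v × t = 10.7915 m/s × 556.2 s = 6002.23 m
6002.23 m ÷ (0.9144 m/yd) = 6564.12 yd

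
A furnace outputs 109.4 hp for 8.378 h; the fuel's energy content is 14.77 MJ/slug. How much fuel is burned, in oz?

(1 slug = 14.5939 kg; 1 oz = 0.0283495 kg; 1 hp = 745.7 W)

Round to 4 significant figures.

109.4 hp → 81579.6 W
8.378 h → 30160.8 s
E = P × t = 81579.6 × 30160.8 = 2.46051×10⁹ J
14.77 MJ/slug → 1.01207×10⁶ J/kg
m = E / e_s = 2.46051×10⁹ / 1.01207×10⁶ = 2431.17 kg
In oz: 2431.17 / 0.0283495 = 85757.1 oz

8.576×10⁴ oz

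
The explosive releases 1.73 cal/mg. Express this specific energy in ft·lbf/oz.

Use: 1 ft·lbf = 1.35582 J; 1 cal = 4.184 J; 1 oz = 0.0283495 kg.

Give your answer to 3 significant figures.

1.51×10⁵ ft·lbf/oz

1.73 cal/mg × 4.184 J/cal ÷ 10⁻⁶ kg/mg = 7.23832×10⁶ J/kg
7.23832×10⁶ J/kg ÷ 1.35582 J/ft·lbf × 0.0283495 kg/oz = 151350 ft·lbf/oz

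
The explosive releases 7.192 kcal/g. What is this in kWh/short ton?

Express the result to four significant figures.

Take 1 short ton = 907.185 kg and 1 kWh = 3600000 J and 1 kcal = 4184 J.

7.192 kcal/g × 4184 J/kcal ÷ 0.001 kg/g = 3.00913×10⁷ J/kg
3.00913×10⁷ J/kg ÷ 3600000 J/kWh × 907.185 kg/short ton = 7582.88 kWh/short ton

7583 kWh/short ton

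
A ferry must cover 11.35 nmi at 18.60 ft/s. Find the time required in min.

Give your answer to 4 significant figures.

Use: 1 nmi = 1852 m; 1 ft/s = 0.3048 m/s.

61.80 min

11.35 nmi × 1852 = 21020.2 m
18.60 ft/s × 0.3048 = 5.66928 m/s
t = d / v = 21020.2 m / 5.66928 m/s = 3707.74 s
3707.74 s ÷ (60 s/min) = 61.7957 min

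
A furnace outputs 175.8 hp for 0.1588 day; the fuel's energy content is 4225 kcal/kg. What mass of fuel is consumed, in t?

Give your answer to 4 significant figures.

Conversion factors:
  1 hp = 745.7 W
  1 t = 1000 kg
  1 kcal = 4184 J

175.8 hp → 131094 W
0.1588 day → 13720.3 s
E = P × t = 131094 × 13720.3 = 1.79865×10⁹ J
4225 kcal/kg → 1.76774×10⁷ J/kg
m = E / e_s = 1.79865×10⁹ / 1.76774×10⁷ = 101.749 kg
In t: 101.749 / 1000 = 0.101749 t

0.1017 t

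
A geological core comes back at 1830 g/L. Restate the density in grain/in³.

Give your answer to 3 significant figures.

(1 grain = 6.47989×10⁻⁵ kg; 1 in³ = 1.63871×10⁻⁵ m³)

463 grain/in³

1830 g/L × 0.001 kg/g ÷ 0.001 m³/L = 1830 kg/m³
1830 kg/m³ ÷ 6.47989×10⁻⁵ kg/grain × 1.63871×10⁻⁵ m³/in³ = 462.792 grain/in³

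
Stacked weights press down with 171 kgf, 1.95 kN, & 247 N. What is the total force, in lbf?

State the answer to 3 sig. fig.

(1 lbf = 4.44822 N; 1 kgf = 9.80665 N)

871 lbf

171 kgf × 9.80665 → 1676.94 N
1.95 kN × 1000 → 1950 N
247 N (already N)
Combined: 1676.94 + 1950 + 247 = 3873.94 N
In lbf: 3873.94 / 4.44822 = 870.897 lbf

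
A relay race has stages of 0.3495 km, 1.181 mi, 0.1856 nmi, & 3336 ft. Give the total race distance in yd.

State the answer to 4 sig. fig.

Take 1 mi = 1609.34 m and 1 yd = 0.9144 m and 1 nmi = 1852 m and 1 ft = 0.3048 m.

3949 yd

0.3495 km × 1000 = 349.5 m
1.181 mi × 1609.34 = 1900.63 m
0.1856 nmi × 1852 = 343.731 m
3336 ft × 0.3048 = 1016.81 m
Total: 349.5 + 1900.63 + 343.731 + 1016.81 = 3610.67 m
In yd: 3610.67 / 0.9144 = 3948.68 yd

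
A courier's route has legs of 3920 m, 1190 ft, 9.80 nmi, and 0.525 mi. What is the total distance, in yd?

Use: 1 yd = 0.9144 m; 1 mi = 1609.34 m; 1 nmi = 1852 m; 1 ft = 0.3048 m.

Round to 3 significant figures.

2.55×10⁴ yd

3920 m (already m)
1190 ft × 0.3048 = 362.712 m
9.80 nmi × 1852 = 18149.6 m
0.525 mi × 1609.34 = 844.904 m
Sum: 3920 + 362.712 + 18149.6 + 844.904 = 23277.2 m
In yd: 23277.2 / 0.9144 = 25456.3 yd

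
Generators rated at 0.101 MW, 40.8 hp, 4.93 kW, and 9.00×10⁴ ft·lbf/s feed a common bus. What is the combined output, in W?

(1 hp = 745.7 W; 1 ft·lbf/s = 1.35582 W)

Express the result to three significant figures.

2.58×10⁵ W

0.101 MW × 1000000 → 101000 W
40.8 hp × 745.7 → 30424.6 W
4.93 kW × 1000 → 4930 W
9.00×10⁴ ft·lbf/s × 1.35582 → 122024 W
Combined: 101000 + 30424.6 + 4930 + 122024 = 258379 W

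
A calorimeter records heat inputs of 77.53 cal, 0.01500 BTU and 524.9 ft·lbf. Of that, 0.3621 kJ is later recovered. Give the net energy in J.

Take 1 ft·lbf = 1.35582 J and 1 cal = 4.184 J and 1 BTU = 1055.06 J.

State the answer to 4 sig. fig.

77.53 cal × 4.184 = 324.386 J
0.01500 BTU × 1055.06 = 15.8259 J
524.9 ft·lbf × 1.35582 = 711.67 J
0.3621 kJ × 1000 = 362.1 J
Net: 324.386 + 15.8259 + 711.67 − 362.1 = 689.782 J

689.8 J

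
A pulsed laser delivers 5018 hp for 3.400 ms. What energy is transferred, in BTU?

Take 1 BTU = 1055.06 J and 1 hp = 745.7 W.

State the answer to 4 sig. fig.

12.06 BTU

5018 hp × 745.7 = 3.74192×10⁶ W
3.400 ms × 0.001 = 0.0034 s
E = P × t = 3.74192×10⁶ W × 0.0034 s = 12722.5 J
12722.5 J ÷ (1055.06 J/BTU) = 12.0586 BTU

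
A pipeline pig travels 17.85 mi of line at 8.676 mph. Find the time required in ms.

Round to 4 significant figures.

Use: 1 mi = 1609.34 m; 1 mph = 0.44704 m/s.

17.85 mi × 1609.34 = 28726.7 m
8.676 mph × 0.44704 = 3.87852 m/s
t = d / v = 28726.7 m / 3.87852 m/s = 7406.61 s
7406.61 s ÷ (0.001 s/ms) = 7.40661×10⁶ ms

7.407×10⁶ ms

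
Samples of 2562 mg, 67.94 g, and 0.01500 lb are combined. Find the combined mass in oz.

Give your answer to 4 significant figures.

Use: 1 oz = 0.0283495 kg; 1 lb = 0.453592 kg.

2.727 oz

2562 mg × 10⁻⁶ = 0.002562 kg
67.94 g × 0.001 = 0.06794 kg
0.01500 lb × 0.453592 = 0.00680388 kg
Total: 0.002562 + 0.06794 + 0.00680388 = 0.0773059 kg
In oz: 0.0773059 / 0.0283495 = 2.72689 oz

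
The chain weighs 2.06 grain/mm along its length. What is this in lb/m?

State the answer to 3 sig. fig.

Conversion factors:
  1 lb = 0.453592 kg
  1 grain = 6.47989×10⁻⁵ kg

0.294 lb/m

2.06 grain/mm × 6.47989×10⁻⁵ kg/grain ÷ 0.001 m/mm = 0.133486 kg/m
0.133486 kg/m ÷ 0.453592 kg/lb = 0.294286 lb/m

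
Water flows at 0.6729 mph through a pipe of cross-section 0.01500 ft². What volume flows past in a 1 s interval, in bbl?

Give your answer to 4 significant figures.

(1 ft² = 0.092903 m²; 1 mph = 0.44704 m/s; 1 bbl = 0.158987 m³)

0.6729 mph × 0.44704 → 0.300813 m/s
0.01500 ft² × 0.092903 → 0.00139354 m²
V = v × A × t = 0.300813 m/s × 0.00139354 m² × 1 s = 4.19195×10⁻⁴ m³
4.19195×10⁻⁴ m³ ÷ (0.158987 m³/bbl) = 0.00263666 bbl

0.002637 bbl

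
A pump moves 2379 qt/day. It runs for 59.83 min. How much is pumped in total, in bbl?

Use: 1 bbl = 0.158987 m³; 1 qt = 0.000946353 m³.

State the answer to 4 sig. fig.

0.5884 bbl

2379 qt/day → 2.60576×10⁻⁵ m³/s
59.83 min → 3589.8 s
V = Q × t = 2.60576×10⁻⁵ × 3589.8 = 0.0935416 m³
In bbl: 0.0935416 / 0.158987 = 0.58836 bbl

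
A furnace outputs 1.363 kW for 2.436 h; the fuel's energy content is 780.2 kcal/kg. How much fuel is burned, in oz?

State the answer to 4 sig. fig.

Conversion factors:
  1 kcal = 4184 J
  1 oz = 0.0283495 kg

129.2 oz

1.363 kW → 1363 W
2.436 h → 8769.6 s
E = P × t = 1363 × 8769.6 = 1.1953×10⁷ J
780.2 kcal/kg → 3.26436×10⁶ J/kg
m = E / e_s = 1.1953×10⁷ / 3.26436×10⁶ = 3.66167 kg
In oz: 3.66167 / 0.0283495 = 129.162 oz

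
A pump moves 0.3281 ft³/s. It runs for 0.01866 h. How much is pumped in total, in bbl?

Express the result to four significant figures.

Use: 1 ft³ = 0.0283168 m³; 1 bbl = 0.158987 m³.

0.3281 ft³/s → 0.00929074 m³/s
0.01866 h → 67.176 s
V = Q × t = 0.00929074 × 67.176 = 0.624115 m³
In bbl: 0.624115 / 0.158987 = 3.92557 bbl

3.926 bbl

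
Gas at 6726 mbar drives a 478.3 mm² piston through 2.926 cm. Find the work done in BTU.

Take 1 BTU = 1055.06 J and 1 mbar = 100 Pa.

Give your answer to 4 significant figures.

0.008922 BTU

6726 mbar → 672600 Pa
478.3 mm² → 4.783×10⁻⁴ m²
F = P × A = 672600 × 4.783×10⁻⁴ = 321.705 N
2.926 cm → 0.02926 m
W = F × d = 321.705 × 0.02926 = 9.41309 J
In BTU: 9.41309 / 1055.06 = 0.00892185 BTU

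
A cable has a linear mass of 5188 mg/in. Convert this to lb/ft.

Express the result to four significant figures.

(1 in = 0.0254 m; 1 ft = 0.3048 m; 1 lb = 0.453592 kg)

5188 mg/in × 10⁻⁶ kg/mg ÷ 0.0254 m/in = 0.204252 kg/m
0.204252 kg/m ÷ 0.453592 kg/lb × 0.3048 m/ft = 0.137251 lb/ft

0.1373 lb/ft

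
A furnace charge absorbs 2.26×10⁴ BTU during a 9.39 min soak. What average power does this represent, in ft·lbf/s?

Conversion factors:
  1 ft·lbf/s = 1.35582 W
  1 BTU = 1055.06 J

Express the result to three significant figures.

3.12×10⁴ ft·lbf/s

2.26×10⁴ BTU × 1055.06 = 2.38444×10⁷ J
9.39 min × 60 = 563.4 s
P = E / t = 2.38444×10⁷ J / 563.4 s = 42322.3 W
42322.3 W ÷ (1.35582 W/ft·lbf/s) = 31215.3 ft·lbf/s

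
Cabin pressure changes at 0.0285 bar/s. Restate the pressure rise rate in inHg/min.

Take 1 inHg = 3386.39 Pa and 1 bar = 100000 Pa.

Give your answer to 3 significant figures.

50.5 inHg/min

0.0285 bar/s × 100000 Pa/bar = 2850 Pa/s
2850 Pa/s ÷ 3386.39 Pa/inHg × 60 s/min = 50.4963 inHg/min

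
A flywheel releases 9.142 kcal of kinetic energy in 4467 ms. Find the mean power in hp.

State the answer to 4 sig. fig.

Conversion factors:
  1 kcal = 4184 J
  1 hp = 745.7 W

9.142 kcal × 4184 = 38250.1 J
4467 ms × 0.001 = 4.467 s
P = E / t = 38250.1 J / 4.467 s = 8562.82 W
8562.82 W ÷ (745.7 W/hp) = 11.4829 hp

11.48 hp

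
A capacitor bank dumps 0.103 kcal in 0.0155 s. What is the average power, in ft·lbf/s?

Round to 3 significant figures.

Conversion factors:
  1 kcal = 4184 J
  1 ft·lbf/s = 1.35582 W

0.103 kcal × 4184 = 430.952 J
P = E / t = 430.952 J / 0.0155 s = 27803.4 W
27803.4 W ÷ (1.35582 W/ft·lbf/s) = 20506.7 ft·lbf/s

2.05×10⁴ ft·lbf/s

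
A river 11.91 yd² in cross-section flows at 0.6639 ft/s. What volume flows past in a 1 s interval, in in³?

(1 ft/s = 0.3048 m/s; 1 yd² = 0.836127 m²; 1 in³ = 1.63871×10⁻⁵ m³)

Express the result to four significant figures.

1.230×10⁵ in³

0.6639 ft/s × 0.3048 = 0.202357 m/s
11.91 yd² × 0.836127 = 9.95827 m²
V = v × A × t = 0.202357 m/s × 9.95827 m² × 1 s = 2.01513 m³
2.01513 m³ ÷ (1.63871×10⁻⁵ m³/in³) = 122971 in³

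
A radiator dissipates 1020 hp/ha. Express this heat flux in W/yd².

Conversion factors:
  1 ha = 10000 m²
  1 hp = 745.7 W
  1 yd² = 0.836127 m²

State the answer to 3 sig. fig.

1020 hp/ha × 745.7 W/hp ÷ 10000 m²/ha = 76.0614 W/m²
76.0614 W/m² × 0.836127 m²/yd² = 63.597 W/yd²

63.6 W/yd²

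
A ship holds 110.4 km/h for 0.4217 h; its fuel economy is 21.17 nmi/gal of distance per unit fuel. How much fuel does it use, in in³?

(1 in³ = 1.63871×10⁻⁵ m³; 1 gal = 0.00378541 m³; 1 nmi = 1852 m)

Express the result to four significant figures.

110.4 km/h → 30.6667 m/s
0.4217 h → 1518.12 s
d = v × t = 30.6667 × 1518.12 = 46555.7 m
21.17 nmi/gal → 1.03574×10⁷ m/m³
V = d / (distance per unit fuel) = 46555.7 / 1.03574×10⁷ = 0.00449492 m³
In in³: 0.00449492 / 1.63871×10⁻⁵ = 274.296 in³

274.3 in³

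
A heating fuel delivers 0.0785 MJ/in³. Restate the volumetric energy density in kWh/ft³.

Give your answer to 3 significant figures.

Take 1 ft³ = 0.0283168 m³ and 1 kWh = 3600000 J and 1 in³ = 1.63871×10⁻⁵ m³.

0.0785 MJ/in³ × 1000000 J/MJ ÷ 1.63871×10⁻⁵ m³/in³ = 4.79035×10⁹ J/m³
4.79035×10⁹ J/m³ ÷ 3600000 J/kWh × 0.0283168 m³/ft³ = 37.6798 kWh/ft³

37.7 kWh/ft³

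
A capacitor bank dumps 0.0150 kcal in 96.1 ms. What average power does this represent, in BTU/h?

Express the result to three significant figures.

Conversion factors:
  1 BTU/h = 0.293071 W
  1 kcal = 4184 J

0.0150 kcal × 4184 = 62.76 J
96.1 ms × 0.001 = 0.0961 s
P = E / t = 62.76 J / 0.0961 s = 653.07 W
653.07 W ÷ (0.293071 W/BTU/h) = 2228.37 BTU/h

2230 BTU/h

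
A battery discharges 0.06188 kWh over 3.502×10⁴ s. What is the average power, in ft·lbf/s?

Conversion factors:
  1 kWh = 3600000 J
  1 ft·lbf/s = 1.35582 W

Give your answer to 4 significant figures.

0.06188 kWh × 3600000 = 222768 J
P = E / t = 222768 J / 35020 s = 6.36117 W
6.36117 W ÷ (1.35582 W/ft·lbf/s) = 4.69175 ft·lbf/s

4.692 ft·lbf/s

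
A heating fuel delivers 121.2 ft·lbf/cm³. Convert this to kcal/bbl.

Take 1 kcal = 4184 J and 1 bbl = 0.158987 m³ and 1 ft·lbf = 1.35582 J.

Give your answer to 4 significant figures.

121.2 ft·lbf/cm³ × 1.35582 J/ft·lbf ÷ 10⁻⁶ m³/cm³ = 1.64325×10⁸ J/m³
1.64325×10⁸ J/m³ ÷ 4184 J/kcal × 0.158987 m³/bbl = 6244.15 kcal/bbl

6244 kcal/bbl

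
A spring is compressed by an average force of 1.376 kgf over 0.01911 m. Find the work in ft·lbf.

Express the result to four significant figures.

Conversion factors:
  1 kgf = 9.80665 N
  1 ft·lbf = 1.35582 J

0.1902 ft·lbf

1.376 kgf × 9.80665 = 13.494 N
W = F × d = 13.494 N × 0.01911 m = 0.25787 J
0.25787 J ÷ (1.35582 J/ft·lbf) = 0.190195 ft·lbf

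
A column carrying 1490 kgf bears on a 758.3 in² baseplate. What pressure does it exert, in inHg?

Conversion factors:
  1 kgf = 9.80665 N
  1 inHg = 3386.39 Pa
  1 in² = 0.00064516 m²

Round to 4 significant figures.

1490 kgf × 9.80665 → 14611.9 N
758.3 in² × 0.00064516 → 0.489225 m²
P = F / A = 14611.9 N / 0.489225 m² = 29867.4 Pa
29867.4 Pa ÷ (3386.39 Pa/inHg) = 8.81983 inHg

8.820 inHg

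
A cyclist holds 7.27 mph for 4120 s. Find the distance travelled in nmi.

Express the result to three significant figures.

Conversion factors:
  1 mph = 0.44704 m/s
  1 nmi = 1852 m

7.27 mph × 0.44704 → 3.24998 m/s
d = v × t = 3.24998 m/s × 4120 s = 13389.9 m
13389.9 m ÷ (1852 m/nmi) = 7.22997 nmi

7.23 nmi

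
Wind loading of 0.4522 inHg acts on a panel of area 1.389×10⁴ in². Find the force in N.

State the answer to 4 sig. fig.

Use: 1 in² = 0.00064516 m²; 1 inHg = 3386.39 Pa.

0.4522 inHg × 3386.39 = 1531.33 Pa
1.389×10⁴ in² × 0.00064516 = 8.96127 m²
F = P × A = 1531.33 Pa × 8.96127 m² = 13722.7 N

1.372×10⁴ N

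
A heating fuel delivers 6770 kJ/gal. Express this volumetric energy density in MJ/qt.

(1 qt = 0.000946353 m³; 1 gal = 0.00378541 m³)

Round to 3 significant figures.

6770 kJ/gal × 1000 J/kJ ÷ 0.00378541 m³/gal = 1.78845×10⁹ J/m³
1.78845×10⁹ J/m³ ÷ 1000000 J/MJ × 0.000946353 m³/qt = 1.69251 MJ/qt

1.69 MJ/qt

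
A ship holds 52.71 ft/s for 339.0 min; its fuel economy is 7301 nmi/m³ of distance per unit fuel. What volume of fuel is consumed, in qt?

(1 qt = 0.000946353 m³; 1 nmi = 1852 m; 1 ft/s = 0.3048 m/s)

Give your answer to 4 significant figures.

52.71 ft/s → 16.066 m/s
339.0 min → 20340 s
d = v × t = 16.066 × 20340 = 326782 m
7301 nmi/m³ → 1.35215×10⁷ m/m³
V = d / (distance per unit fuel) = 326782 / 1.35215×10⁷ = 0.0241676 m³
In qt: 0.0241676 / 0.000946353 = 25.5376 qt

25.54 qt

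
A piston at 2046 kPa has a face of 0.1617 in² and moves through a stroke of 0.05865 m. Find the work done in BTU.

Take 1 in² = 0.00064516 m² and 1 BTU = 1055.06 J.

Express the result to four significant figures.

2046 kPa → 2.046×10⁶ Pa
0.1617 in² → 1.04322×10⁻⁴ m²
F = P × A = 2.046×10⁶ × 1.04322×10⁻⁴ = 213.443 N
W = F × d = 213.443 × 0.05865 = 12.5184 J
In BTU: 12.5184 / 1055.06 = 0.0118651 BTU

0.01187 BTU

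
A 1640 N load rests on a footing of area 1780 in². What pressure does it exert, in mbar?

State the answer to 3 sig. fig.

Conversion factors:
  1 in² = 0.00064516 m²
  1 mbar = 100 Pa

1780 in² × 0.00064516 → 1.14838 m²
P = F / A = 1640 N / 1.14838 m² = 1428.1 Pa
1428.1 Pa ÷ (100 Pa/mbar) = 14.281 mbar

14.3 mbar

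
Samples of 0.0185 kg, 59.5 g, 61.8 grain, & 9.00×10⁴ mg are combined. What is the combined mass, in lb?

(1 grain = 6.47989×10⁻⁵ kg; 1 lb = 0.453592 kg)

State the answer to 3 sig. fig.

0.0185 kg (already kg)
59.5 g × 0.001 → 0.0595 kg
61.8 grain × 6.47989×10⁻⁵ → 0.00400457 kg
9.00×10⁴ mg × 10⁻⁶ → 0.09 kg
Combined: 0.0185 + 0.0595 + 0.00400457 + 0.09 = 0.172005 kg
In lb: 0.172005 / 0.453592 = 0.379206 lb

0.379 lb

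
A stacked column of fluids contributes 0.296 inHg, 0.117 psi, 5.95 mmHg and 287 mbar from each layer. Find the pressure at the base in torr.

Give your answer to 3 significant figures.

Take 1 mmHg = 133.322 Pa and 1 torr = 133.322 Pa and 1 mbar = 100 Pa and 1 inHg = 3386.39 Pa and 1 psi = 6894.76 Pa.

0.296 inHg × 3386.39 = 1002.37 Pa
0.117 psi × 6894.76 = 806.687 Pa
5.95 mmHg × 133.322 = 793.266 Pa
287 mbar × 100 = 28700 Pa
Combined: 1002.37 + 806.687 + 793.266 + 28700 = 31302.3 Pa
In torr: 31302.3 / 133.322 = 234.787 torr

235 torr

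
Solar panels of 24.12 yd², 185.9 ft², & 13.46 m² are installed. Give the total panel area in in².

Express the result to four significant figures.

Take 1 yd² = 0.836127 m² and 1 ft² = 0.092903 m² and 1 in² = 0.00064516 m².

24.12 yd² × 0.836127 = 20.1674 m²
185.9 ft² × 0.092903 = 17.2707 m²
13.46 m² (already m²)
Combined: 20.1674 + 17.2707 + 13.46 = 50.8981 m²
In in²: 50.8981 / 0.00064516 = 78892.2 in²

7.889×10⁴ in²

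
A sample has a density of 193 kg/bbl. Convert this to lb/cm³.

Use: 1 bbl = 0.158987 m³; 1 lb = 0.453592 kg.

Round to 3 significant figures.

0.00268 lb/cm³

193 kg/bbl ÷ 0.158987 m³/bbl = 1213.94 kg/m³
1213.94 kg/m³ ÷ 0.453592 kg/lb × 10⁻⁶ m³/cm³ = 0.00267628 lb/cm³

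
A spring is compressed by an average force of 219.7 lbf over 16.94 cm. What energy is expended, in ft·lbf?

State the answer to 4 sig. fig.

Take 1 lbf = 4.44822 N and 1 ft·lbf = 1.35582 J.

122.1 ft·lbf

219.7 lbf × 4.44822 = 977.274 N
16.94 cm × 0.01 = 0.1694 m
W = F × d = 977.274 N × 0.1694 m = 165.55 J
165.55 J ÷ (1.35582 J/ft·lbf) = 122.103 ft·lbf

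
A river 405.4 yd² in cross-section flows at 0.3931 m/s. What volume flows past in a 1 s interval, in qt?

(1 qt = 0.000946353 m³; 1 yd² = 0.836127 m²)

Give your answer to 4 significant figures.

405.4 yd² × 0.836127 = 338.966 m²
V = v × A × t = 0.3931 m/s × 338.966 m² × 1 s = 133.248 m³
133.248 m³ ÷ (0.000946353 m³/qt) = 140802 qt

1.408×10⁵ qt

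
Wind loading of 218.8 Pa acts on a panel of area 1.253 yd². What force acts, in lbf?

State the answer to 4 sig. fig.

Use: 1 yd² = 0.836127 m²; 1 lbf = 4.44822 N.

1.253 yd² × 0.836127 = 1.04767 m²
F = P × A = 218.8 Pa × 1.04767 m² = 229.23 N
229.23 N ÷ (4.44822 N/lbf) = 51.533 lbf

51.53 lbf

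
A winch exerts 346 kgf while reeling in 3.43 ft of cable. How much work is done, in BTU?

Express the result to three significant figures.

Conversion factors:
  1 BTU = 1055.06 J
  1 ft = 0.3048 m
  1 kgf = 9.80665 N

3.36 BTU

346 kgf × 9.80665 → 3393.1 N
3.43 ft × 0.3048 → 1.04546 m
W = F × d = 3393.1 N × 1.04546 m = 3547.35 J
3547.35 J ÷ (1055.06 J/BTU) = 3.36223 BTU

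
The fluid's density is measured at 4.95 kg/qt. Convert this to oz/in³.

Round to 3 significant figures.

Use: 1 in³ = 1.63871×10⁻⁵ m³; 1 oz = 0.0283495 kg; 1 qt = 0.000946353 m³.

3.02 oz/in³

4.95 kg/qt ÷ 0.000946353 m³/qt = 5230.61 kg/m³
5230.61 kg/m³ ÷ 0.0283495 kg/oz × 1.63871×10⁻⁵ m³/in³ = 3.02349 oz/in³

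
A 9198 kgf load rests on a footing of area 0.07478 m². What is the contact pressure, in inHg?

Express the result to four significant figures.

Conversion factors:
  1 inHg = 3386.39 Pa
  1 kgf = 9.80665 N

356.2 inHg

9198 kgf × 9.80665 = 90201.6 N
P = F / A = 90201.6 N / 0.07478 m² = 1.20623×10⁶ Pa
1.20623×10⁶ Pa ÷ (3386.39 Pa/inHg) = 356.199 inHg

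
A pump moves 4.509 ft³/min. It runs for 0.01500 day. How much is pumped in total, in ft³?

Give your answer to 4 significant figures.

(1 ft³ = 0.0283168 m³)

97.39 ft³

4.509 ft³/min → 0.00212801 m³/s
0.01500 day → 1296 s
V = Q × t = 0.00212801 × 1296 = 2.7579 m³
In ft³: 2.7579 / 0.0283168 = 97.3945 ft³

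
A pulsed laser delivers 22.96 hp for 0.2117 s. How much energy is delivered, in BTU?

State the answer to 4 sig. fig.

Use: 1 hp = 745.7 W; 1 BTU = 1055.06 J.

22.96 hp × 745.7 → 17121.3 W
E = P × t = 17121.3 W × 0.2117 s = 3624.58 J
3624.58 J ÷ (1055.06 J/BTU) = 3.43543 BTU

3.435 BTU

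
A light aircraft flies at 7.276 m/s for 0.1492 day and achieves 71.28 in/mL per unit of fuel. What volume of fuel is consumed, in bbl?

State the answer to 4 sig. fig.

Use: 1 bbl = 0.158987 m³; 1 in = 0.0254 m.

0.1492 day → 12890.9 s
d = v × t = 7.276 × 12890.9 = 93794.2 m
71.28 in/mL → 1.81051×10⁶ m/m³
V = d / (distance per unit fuel) = 93794.2 / 1.81051×10⁶ = 0.0518054 m³
In bbl: 0.0518054 / 0.158987 = 0.325847 bbl

0.3258 bbl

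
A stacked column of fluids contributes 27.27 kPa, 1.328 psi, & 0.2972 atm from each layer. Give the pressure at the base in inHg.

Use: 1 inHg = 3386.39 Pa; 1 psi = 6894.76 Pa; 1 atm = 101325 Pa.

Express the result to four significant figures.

19.65 inHg

27.27 kPa × 1000 = 27270 Pa
1.328 psi × 6894.76 = 9156.24 Pa
0.2972 atm × 101325 = 30113.8 Pa
Combined: 27270 + 9156.24 + 30113.8 = 66540 Pa
In inHg: 66540 / 3386.39 = 19.6492 inHg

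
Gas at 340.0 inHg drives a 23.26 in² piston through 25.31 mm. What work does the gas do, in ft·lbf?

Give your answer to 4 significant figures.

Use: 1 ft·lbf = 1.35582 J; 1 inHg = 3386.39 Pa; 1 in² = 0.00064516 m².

340.0 inHg → 1.15137×10⁶ Pa
23.26 in² → 0.0150064 m²
F = P × A = 1.15137×10⁶ × 0.0150064 = 17277.9 N
25.31 mm → 0.02531 m
W = F × d = 17277.9 × 0.02531 = 437.304 J
In ft·lbf: 437.304 / 1.35582 = 322.538 ft·lbf

322.5 ft·lbf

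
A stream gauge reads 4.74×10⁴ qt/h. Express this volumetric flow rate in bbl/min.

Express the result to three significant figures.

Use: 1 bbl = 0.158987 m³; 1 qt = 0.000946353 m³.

4.70 bbl/min

4.74×10⁴ qt/h × 0.000946353 m³/qt ÷ 3600 s/h = 0.0124603 m³/s
0.0124603 m³/s ÷ 0.158987 m³/bbl × 60 s/min = 4.70238 bbl/min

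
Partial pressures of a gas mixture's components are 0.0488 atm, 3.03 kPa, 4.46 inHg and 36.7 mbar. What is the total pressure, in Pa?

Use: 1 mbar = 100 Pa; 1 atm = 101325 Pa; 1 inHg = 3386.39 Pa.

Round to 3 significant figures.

0.0488 atm × 101325 = 4944.66 Pa
3.03 kPa × 1000 = 3030 Pa
4.46 inHg × 3386.39 = 15103.3 Pa
36.7 mbar × 100 = 3670 Pa
Sum: 4944.66 + 3030 + 15103.3 + 3670 = 26748 Pa

2.67×10⁴ Pa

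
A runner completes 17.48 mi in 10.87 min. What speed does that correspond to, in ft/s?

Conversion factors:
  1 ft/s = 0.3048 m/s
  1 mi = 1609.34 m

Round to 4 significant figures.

17.48 mi × 1609.34 → 28131.3 m
10.87 min × 60 → 652.2 s
v = d / t = 28131.3 m / 652.2 s = 43.1329 m/s
43.1329 m/s ÷ (0.3048 m/s/ft/s) = 141.512 ft/s

141.5 ft/s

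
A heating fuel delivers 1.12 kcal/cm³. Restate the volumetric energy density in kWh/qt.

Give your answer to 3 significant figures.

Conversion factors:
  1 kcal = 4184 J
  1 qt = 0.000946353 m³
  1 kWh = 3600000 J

1.12 kcal/cm³ × 4184 J/kcal ÷ 10⁻⁶ m³/cm³ = 4.68608×10⁹ J/m³
4.68608×10⁹ J/m³ ÷ 3600000 J/kWh × 0.000946353 m³/qt = 1.23186 kWh/qt

1.23 kWh/qt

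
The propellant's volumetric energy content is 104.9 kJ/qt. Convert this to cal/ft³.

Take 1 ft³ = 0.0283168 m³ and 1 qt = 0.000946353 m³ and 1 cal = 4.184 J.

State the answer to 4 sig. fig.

104.9 kJ/qt × 1000 J/kJ ÷ 0.000946353 m³/qt = 1.10847×10⁸ J/m³
1.10847×10⁸ J/m³ ÷ 4.184 J/cal × 0.0283168 m³/ft³ = 750199 cal/ft³

7.502×10⁵ cal/ft³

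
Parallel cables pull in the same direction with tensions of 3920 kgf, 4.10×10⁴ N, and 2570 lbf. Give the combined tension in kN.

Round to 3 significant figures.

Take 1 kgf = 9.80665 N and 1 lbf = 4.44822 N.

3920 kgf × 9.80665 = 38442.1 N
4.10×10⁴ N (already N)
2570 lbf × 4.44822 = 11431.9 N
Total: 38442.1 + 41000 + 11431.9 = 90874 N
In kN: 90874 / 1000 = 90.874 kN

90.9 kN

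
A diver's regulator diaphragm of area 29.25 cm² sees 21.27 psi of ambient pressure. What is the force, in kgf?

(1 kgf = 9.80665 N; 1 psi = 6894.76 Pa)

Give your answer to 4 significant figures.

43.74 kgf

21.27 psi × 6894.76 → 146652 Pa
29.25 cm² × 0.0001 → 0.002925 m²
F = P × A = 146652 Pa × 0.002925 m² = 428.957 N
428.957 N ÷ (9.80665 N/kgf) = 43.7414 kgf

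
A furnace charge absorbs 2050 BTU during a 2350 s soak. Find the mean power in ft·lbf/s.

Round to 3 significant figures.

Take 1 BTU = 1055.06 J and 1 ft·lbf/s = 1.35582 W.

679 ft·lbf/s

2050 BTU × 1055.06 = 2.16287×10⁶ J
P = E / t = 2.16287×10⁶ J / 2350 s = 920.37 W
920.37 W ÷ (1.35582 W/ft·lbf/s) = 678.829 ft·lbf/s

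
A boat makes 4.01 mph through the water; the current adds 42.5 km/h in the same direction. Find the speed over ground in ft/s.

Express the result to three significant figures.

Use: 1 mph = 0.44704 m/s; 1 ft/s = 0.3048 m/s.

44.6 ft/s

4.01 mph × 0.44704 → 1.79263 m/s
42.5 km/h × (1/3.6) → 11.8056 m/s
Combined: 1.79263 + 11.8056 = 13.5982 m/s
In ft/s: 13.5982 / 0.3048 = 44.6135 ft/s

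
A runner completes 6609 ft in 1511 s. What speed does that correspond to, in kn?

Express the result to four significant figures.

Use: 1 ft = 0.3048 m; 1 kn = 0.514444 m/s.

6609 ft × 0.3048 = 2014.42 m
v = d / t = 2014.42 m / 1511 s = 1.33317 m/s
1.33317 m/s ÷ (0.514444 m/s/kn) = 2.59148 kn

2.591 kn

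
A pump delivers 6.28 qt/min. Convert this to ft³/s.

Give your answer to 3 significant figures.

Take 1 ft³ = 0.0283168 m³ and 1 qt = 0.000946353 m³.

6.28 qt/min × 0.000946353 m³/qt ÷ 60 s/min = 9.90516×10⁻⁵ m³/s
9.90516×10⁻⁵ m³/s ÷ 0.0283168 m³/ft³ = 0.00349798 ft³/s

0.00350 ft³/s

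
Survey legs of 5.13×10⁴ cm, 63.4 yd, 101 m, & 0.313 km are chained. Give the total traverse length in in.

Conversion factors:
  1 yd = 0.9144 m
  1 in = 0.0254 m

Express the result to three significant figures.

3.88×10⁴ in

5.13×10⁴ cm × 0.01 = 513 m
63.4 yd × 0.9144 = 57.973 m
101 m (already m)
0.313 km × 1000 = 313 m
Total: 513 + 57.973 + 101 + 313 = 984.973 m
In in: 984.973 / 0.0254 = 38778.5 in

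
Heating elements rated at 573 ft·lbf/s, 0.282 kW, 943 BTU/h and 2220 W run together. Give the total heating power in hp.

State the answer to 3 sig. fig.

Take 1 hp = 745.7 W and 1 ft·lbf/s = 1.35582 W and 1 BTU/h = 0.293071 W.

4.77 hp

573 ft·lbf/s × 1.35582 = 776.885 W
0.282 kW × 1000 = 282 W
943 BTU/h × 0.293071 = 276.366 W
2220 W (already W)
Combined: 776.885 + 282 + 276.366 + 2220 = 3555.25 W
In hp: 3555.25 / 745.7 = 4.76767 hp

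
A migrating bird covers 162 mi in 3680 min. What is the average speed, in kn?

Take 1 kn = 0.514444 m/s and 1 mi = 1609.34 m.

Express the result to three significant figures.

2.30 kn

162 mi × 1609.34 → 260713 m
3680 min × 60 → 220800 s
v = d / t = 260713 m / 220800 s = 1.18077 m/s
1.18077 m/s ÷ (0.514444 m/s/kn) = 2.29524 kn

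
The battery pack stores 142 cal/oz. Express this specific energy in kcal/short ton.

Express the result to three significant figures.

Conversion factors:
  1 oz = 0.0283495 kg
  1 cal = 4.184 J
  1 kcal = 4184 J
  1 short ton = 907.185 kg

142 cal/oz × 4.184 J/cal ÷ 0.0283495 kg/oz = 20957.3 J/kg
20957.3 J/kg ÷ 4184 J/kcal × 907.185 kg/short ton = 4544.01 kcal/short ton

4540 kcal/short ton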